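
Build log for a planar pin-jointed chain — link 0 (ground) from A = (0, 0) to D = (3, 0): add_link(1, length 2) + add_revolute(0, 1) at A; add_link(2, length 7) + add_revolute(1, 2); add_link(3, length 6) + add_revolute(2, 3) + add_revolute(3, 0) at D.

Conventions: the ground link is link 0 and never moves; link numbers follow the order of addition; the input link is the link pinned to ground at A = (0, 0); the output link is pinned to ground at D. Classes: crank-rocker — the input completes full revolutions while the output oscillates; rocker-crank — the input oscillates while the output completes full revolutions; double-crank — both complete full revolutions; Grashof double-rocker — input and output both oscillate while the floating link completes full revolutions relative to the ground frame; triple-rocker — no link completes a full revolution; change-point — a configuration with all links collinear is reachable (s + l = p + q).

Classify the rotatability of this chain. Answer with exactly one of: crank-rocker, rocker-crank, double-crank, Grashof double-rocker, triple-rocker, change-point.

lengths: ground=3, input=2, coupler=7, output=6
sorted: s=2 (shortest), l=7 (longest), p+q=9
s + l = 9 vs p + q = 9
s + l = p + q → change-point (collinear configuration reachable)

change-point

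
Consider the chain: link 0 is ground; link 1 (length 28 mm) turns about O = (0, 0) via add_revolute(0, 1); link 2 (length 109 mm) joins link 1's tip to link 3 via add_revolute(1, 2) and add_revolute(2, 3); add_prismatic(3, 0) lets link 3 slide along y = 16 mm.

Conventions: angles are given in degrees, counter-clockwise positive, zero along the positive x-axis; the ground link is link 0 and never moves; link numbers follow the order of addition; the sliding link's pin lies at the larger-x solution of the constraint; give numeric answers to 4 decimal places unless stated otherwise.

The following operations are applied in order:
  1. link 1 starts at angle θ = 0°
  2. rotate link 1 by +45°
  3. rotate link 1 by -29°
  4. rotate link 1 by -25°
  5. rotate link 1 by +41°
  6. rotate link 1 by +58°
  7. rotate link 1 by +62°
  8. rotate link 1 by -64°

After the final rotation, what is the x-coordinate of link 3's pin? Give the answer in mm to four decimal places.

geometry: r = 28 mm, L = 109 mm, e = 16 mm; θ starts at 0°
rotate link 1 by +45°: θ ← 0° +45° = 45°
rotate link 1 by -29°: θ ← 45° -29° = 16°
rotate link 1 by -25°: θ ← 16° -25° = -9°
rotate link 1 by +41°: θ ← -9° +41° = 32°
rotate link 1 by +58°: θ ← 32° +58° = 90°
rotate link 1 by +62°: θ ← 90° +62° = 152°
rotate link 1 by -64°: θ ← 152° -64° = 88°
crank pin P = (r cos θ, r sin θ) = (0.977186, 27.982943)
h = r sin θ − e = 27.982943 − 16 = 11.982943
x = r cos θ + √(L² − h²) = 0.977186 + 108.339324 = 109.316510

109.3165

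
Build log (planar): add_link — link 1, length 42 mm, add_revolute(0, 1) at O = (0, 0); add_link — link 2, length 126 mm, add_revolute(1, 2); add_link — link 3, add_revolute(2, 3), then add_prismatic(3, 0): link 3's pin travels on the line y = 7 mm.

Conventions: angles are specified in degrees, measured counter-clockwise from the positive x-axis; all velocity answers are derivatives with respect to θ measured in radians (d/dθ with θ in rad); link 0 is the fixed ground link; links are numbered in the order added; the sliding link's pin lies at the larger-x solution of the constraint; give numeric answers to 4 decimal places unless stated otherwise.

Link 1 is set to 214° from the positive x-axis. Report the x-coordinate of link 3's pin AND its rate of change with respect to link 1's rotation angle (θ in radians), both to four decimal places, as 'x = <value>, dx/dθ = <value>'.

geometry: r = 42 mm, L = 126 mm, e = 7 mm
crank pin P = (r cos θ, r sin θ) = (-34.819578, -23.486102)
h = r sin θ − e = -23.486102 − 7 = -30.486102
x = r cos θ + √(L² − h²) = -34.819578 + 122.256278 = 87.436700
dx/dθ = −r sin θ − h·r cos θ/√(L² − h²) (θ in radians; h = -30.486102) = 14.803413

x = 87.4367, dx/dθ = 14.8034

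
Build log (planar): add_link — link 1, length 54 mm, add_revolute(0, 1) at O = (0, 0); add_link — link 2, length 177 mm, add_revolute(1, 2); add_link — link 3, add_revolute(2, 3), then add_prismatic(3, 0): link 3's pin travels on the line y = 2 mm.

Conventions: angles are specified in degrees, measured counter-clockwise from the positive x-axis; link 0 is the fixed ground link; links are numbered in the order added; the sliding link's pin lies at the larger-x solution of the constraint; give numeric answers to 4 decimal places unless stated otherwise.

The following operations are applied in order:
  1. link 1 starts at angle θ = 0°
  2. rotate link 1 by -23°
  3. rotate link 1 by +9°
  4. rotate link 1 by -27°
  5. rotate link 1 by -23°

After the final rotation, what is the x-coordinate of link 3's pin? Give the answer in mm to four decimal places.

geometry: r = 54 mm, L = 177 mm, e = 2 mm; θ starts at 0°
rotate link 1 by -23°: θ ← 0° -23° = -23°
rotate link 1 by +9°: θ ← -23° +9° = -14°
rotate link 1 by -27°: θ ← -14° -27° = -41°
rotate link 1 by -23°: θ ← -41° -23° = -64°
crank pin P = (r cos θ, r sin θ) = (23.672042, -48.534879)
h = r sin θ − e = -48.534879 − 2 = -50.534879
x = r cos θ + √(L² − h²) = 23.672042 + 169.632621 = 193.304663

193.3047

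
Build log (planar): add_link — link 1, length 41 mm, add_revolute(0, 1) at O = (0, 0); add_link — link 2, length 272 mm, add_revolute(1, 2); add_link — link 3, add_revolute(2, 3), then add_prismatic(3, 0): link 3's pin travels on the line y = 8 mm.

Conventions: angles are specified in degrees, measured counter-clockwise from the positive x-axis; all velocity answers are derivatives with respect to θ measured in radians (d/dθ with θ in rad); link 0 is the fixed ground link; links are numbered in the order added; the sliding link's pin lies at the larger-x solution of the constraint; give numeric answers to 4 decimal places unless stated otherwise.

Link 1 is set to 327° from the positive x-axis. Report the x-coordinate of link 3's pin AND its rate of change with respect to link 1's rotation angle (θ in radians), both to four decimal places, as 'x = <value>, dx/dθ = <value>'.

geometry: r = 41 mm, L = 272 mm, e = 8 mm
crank pin P = (r cos θ, r sin θ) = (34.385493, -22.330200)
h = r sin θ − e = -22.330200 − 8 = -30.330200
x = r cos θ + √(L² − h²) = 34.385493 + 270.303679 = 304.689172
dx/dθ = −r sin θ − h·r cos θ/√(L² − h²) (θ in radians; h = -30.330200) = 26.188523

x = 304.6892, dx/dθ = 26.1885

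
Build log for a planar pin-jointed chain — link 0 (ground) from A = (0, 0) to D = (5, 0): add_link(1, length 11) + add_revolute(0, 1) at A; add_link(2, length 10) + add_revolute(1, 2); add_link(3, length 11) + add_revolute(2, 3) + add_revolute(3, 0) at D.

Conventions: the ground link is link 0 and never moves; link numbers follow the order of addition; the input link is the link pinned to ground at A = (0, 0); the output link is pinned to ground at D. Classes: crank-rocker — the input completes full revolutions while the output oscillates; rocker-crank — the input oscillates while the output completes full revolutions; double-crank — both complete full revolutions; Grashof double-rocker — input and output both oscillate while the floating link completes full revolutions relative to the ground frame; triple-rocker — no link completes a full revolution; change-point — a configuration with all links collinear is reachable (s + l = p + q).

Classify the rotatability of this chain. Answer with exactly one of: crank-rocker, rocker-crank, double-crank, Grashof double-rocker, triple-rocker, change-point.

lengths: ground=5, input=11, coupler=10, output=11
sorted: s=5 (shortest), l=11 (longest), p+q=21
s + l = 16 vs p + q = 21
s + l < p + q (Grashof) with shortest = ground link → double-crank

double-crank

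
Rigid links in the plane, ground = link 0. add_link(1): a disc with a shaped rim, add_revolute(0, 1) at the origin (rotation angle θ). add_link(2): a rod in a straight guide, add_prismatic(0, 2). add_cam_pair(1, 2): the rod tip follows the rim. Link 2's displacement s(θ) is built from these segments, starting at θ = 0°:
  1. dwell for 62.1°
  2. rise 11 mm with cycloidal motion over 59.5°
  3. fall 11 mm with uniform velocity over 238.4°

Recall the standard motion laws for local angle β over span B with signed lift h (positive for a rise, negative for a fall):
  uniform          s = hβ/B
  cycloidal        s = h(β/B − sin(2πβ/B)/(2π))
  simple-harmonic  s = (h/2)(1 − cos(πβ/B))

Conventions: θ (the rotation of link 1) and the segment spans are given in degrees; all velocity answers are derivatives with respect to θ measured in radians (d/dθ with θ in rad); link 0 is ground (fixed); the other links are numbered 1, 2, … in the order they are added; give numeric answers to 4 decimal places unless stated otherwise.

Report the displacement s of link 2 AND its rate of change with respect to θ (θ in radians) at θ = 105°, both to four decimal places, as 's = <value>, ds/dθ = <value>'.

segment 1 (0° to 62.1°, dwell): s unchanged at 0.0000
θ = 105° falls in segment 2 (62.1° to 121.6°, cycloidal, h = 11): β = 105 − 62.1 = 42.9°, B = 59.5°; Δs = 11·(0.7210 − sin(2π·0.7210)/(2π)) = 9.6528; s = 0.0000 + 9.6528 = 9.6528
velocity in seg [62.1°–121.6°] (cycloidal), θ in radians: β = 42.9° = 0.7487 rad, B = 59.5° = 1.0385 rad; ds/dθ = (h/B)(1 − cos(2πβ/B)) = (11/1.0385)(1 − cos(2π·0.7210)) = 12.511369 mm/rad

s = 9.6528, ds/dθ = 12.5114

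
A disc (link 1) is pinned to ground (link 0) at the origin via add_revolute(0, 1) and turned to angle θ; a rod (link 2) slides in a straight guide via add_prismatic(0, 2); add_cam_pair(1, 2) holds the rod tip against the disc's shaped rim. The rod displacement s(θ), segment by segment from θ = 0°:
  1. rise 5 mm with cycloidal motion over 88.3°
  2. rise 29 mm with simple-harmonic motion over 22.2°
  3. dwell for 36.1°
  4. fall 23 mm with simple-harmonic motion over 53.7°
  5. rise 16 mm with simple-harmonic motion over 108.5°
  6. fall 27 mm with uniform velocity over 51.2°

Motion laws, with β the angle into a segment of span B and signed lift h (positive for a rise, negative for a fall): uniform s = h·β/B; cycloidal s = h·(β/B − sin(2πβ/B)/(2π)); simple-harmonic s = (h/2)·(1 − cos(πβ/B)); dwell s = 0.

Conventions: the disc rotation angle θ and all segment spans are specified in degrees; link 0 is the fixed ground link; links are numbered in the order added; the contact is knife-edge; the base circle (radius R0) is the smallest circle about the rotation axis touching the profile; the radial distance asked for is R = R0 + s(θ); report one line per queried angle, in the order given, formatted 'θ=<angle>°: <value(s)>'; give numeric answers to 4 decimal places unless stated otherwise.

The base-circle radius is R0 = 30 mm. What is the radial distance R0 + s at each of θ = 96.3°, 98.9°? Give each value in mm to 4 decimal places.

segment 1 (0° to 88.3°, cycloidal, h = 5) is passed completely: s = 0.0000 + (5) = 5.0000
θ = 96.3° falls in segment 2 (88.3° to 110.5°, simple-harmonic, h = 29): β = 96.3 − 88.3 = 8°, B = 22.2°; Δs = 29/2·(1 − cos(π·0.3604)) = 8.3411; s = 5.0000 + 8.3411 = 13.3411
θ = 98.9° falls in segment 2 (88.3° to 110.5°, simple-harmonic, h = 29): β = 98.9 − 88.3 = 10.6°, B = 22.2°; Δs = 29/2·(1 − cos(π·0.4775)) = 13.4749; s = 5.0000 + 13.4749 = 18.4749
θ=96.3°: R = R0 + s = 30 + 13.3411 = 43.3411
θ=98.9°: R = R0 + s = 30 + 18.4749 = 48.4749

θ=96.3°: 43.3411
θ=98.9°: 48.4749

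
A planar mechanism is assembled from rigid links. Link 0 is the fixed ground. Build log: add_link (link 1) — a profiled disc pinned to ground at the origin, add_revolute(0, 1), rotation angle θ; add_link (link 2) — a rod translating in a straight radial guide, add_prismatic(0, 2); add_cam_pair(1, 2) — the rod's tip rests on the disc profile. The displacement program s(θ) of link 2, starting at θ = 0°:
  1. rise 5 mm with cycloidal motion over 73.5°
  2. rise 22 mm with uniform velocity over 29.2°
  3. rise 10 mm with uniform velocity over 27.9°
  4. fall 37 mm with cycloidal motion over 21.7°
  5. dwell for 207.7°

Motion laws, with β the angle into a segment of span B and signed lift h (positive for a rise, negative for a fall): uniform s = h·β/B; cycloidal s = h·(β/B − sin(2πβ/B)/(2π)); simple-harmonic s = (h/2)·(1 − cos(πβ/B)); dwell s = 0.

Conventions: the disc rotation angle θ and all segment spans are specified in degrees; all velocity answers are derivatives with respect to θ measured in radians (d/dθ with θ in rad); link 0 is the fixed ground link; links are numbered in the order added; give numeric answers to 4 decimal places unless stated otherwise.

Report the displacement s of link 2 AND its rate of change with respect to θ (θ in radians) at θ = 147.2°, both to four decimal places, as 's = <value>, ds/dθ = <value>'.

seg 1 [0°–73.5°] cycloidal, h=5: full span → s += 5 → s = 5.0000
seg 2 [73.5°–102.7°] uniform, h=22: full span → s += 22 → s = 27.0000
seg 3 [102.7°–130.6°] uniform, h=10: full span → s += 10 → s = 37.0000
seg 4 [130.6°–152.3°] cycloidal, h=-37: θ=147.2° here. β=16.6, B=21.7. -37·(0.7650 − sin(2π·0.7650)/(2π)) = -34.1668 → s = 2.8332
velocity in seg [130.6°–152.3°] (cycloidal), θ in radians: β = 16.6° = 0.2897 rad, B = 21.7° = 0.3787 rad; ds/dθ = (h/B)(1 − cos(2πβ/B)) = ((-37)/0.3787)(1 − cos(2π·0.7650)) = -88.513597 mm/rad

s = 2.8332, ds/dθ = -88.5136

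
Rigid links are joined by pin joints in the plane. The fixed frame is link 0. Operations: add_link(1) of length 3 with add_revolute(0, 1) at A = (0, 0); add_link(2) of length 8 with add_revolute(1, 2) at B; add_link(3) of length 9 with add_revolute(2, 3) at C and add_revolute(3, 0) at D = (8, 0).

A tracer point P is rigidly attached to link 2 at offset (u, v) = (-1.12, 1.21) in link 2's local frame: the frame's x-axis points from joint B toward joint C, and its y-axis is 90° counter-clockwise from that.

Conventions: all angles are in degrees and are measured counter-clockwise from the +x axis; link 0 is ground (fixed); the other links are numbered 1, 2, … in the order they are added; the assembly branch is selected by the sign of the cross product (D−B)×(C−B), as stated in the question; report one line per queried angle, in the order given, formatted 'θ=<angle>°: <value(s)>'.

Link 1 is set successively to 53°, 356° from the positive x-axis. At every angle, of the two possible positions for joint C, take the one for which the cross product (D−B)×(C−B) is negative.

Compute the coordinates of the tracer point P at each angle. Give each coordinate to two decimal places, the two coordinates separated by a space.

A=(0,0), D=(8.00,0)
θ=53°: B = A + 3.00·(cos53°, sin53°) = (1.8054, 2.3959)
θ=53°: |BD| = 6.6418
θ=53°: circle(B,8.00) ∩ circle(D,9.00): a=2.0411, h=7.7352
θ=53°:   candidates: C₊=(6.4995,8.8740) cross=51.376; C₋=(0.9187,-5.5548) cross=-51.376
θ=53°:   branch - wants cross < 0 → take C=(0.9187,-5.5548) (cross=-51.376)
θ=53°: ex = (C−B)/|BC| = (-0.1108,-0.9938); ey = (0.9938,-0.1108)
θ=53°: P = B + -1.12·ex + 1.21·ey = (3.1321,3.3749)
θ=356°: B = A + 3.00·(cos356°, sin356°) = (2.9927, -0.2093)
θ=356°: |BD| = 5.0117
θ=356°: circle(B,8.00) ∩ circle(D,9.00): a=0.8098, h=7.9589
θ=356°:   candidates: C₊=(3.4695,7.7765) cross=39.887; C₋=(4.1341,-8.1274) cross=-39.887
θ=356°:   branch - wants cross < 0 → take C=(4.1341,-8.1274) (cross=-39.887)
θ=356°: ex = (C−B)/|BC| = (0.1427,-0.9898); ey = (0.9898,0.1427)
θ=356°: P = B + -1.12·ex + 1.21·ey = (4.0305,1.0719)

θ=53°: 3.13 3.37
θ=356°: 4.03 1.07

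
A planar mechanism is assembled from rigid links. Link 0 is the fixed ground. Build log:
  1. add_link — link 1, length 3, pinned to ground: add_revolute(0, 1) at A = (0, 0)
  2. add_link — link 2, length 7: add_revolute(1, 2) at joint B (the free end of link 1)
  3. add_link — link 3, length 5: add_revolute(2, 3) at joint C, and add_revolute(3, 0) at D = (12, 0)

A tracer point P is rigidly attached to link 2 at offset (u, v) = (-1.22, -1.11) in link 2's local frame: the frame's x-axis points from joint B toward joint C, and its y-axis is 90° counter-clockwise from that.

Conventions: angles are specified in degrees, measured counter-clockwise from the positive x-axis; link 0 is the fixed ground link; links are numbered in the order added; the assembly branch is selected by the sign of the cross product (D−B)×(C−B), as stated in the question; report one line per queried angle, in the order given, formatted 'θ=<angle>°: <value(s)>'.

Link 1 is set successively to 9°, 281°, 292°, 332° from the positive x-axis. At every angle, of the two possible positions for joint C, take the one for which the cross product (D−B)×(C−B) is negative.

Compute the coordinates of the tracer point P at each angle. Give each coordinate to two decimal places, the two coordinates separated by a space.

A=(0,0), D=(12.00,0)
θ=9°: B = A + 3.00·(cos9°, sin9°) = (2.9631, 0.4693)
θ=9°: |BD| = 9.0491
θ=9°: circle(B,7.00) ∩ circle(D,5.00): a=5.8507, h=3.8432
θ=9°:   candidates: C₊=(9.0052,4.0039) cross=34.777; C₋=(8.6065,-3.6721) cross=-34.777
θ=9°:   branch - wants cross < 0 → take C=(8.6065,-3.6721) (cross=-34.777)
θ=9°: ex = (C−B)/|BC| = (0.8062,-0.5916); ey = (0.5916,0.8062)
θ=9°: P = B + -1.22·ex + -1.11·ey = (1.3228,0.2962)
θ=281°: B = A + 3.00·(cos281°, sin281°) = (0.5724, -2.9449)
θ=281°: |BD| = 11.8009
θ=281°: circle(B,7.00) ∩ circle(D,5.00): a=6.9173, h=1.0726
θ=281°:   candidates: C₊=(7.0032,-0.1800) cross=12.658; C₋=(7.5386,-2.2574) cross=-12.658
θ=281°:   branch - wants cross < 0 → take C=(7.5386,-2.2574) (cross=-12.658)
θ=281°: ex = (C−B)/|BC| = (0.9952,0.0982); ey = (-0.0982,0.9952)
θ=281°: P = B + -1.22·ex + -1.11·ey = (-0.5327,-4.1693)
θ=292°: B = A + 3.00·(cos292°, sin292°) = (1.1238, -2.7816)
θ=292°: |BD| = 11.2262
θ=292°: circle(B,7.00) ∩ circle(D,5.00): a=6.6820, h=2.0857
θ=292°:   candidates: C₊=(7.0807,0.8948) cross=23.415; C₋=(8.1143,-3.1466) cross=-23.415
θ=292°:   branch - wants cross < 0 → take C=(8.1143,-3.1466) (cross=-23.415)
θ=292°: ex = (C−B)/|BC| = (0.9986,-0.0522); ey = (0.0522,0.9986)
θ=292°: P = B + -1.22·ex + -1.11·ey = (-0.1524,-3.8264)
θ=332°: B = A + 3.00·(cos332°, sin332°) = (2.6488, -1.4084)
θ=332°: |BD| = 9.4566
θ=332°: circle(B,7.00) ∩ circle(D,5.00): a=5.9973, h=3.6101
θ=332°:   candidates: C₊=(8.0416,3.0546) cross=34.139; C₋=(9.1169,-4.0851) cross=-34.139
θ=332°:   branch - wants cross < 0 → take C=(9.1169,-4.0851) (cross=-34.139)
θ=332°: ex = (C−B)/|BC| = (0.9240,-0.3824); ey = (0.3824,0.9240)
θ=332°: P = B + -1.22·ex + -1.11·ey = (1.0971,-1.9676)

θ=9°: 1.32 0.30
θ=281°: -0.53 -4.17
θ=292°: -0.15 -3.83
θ=332°: 1.10 -1.97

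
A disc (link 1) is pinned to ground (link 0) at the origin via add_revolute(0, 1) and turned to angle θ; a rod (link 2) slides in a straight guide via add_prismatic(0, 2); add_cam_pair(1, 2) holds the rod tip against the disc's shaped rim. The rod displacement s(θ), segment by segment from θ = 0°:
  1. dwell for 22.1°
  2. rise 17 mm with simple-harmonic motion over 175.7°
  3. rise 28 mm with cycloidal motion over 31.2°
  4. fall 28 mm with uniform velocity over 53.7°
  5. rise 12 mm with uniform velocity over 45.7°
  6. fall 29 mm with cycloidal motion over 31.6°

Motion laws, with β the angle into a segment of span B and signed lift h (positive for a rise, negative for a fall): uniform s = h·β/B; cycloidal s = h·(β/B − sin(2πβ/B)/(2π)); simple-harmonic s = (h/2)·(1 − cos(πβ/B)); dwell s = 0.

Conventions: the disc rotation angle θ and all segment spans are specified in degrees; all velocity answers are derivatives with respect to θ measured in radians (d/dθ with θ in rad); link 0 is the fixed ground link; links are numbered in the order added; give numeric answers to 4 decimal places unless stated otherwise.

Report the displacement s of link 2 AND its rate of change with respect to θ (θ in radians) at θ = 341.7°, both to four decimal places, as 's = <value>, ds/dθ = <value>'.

segment 1 (0° to 22.1°, dwell): s unchanged at 0.0000
segment 2 (22.1° to 197.8°, simple-harmonic, h = 17) is passed completely: s = 0.0000 + (17) = 17.0000
segment 3 (197.8° to 229°, cycloidal, h = 28) is passed completely: s = 17.0000 + (28) = 45.0000
segment 4 (229° to 282.7°, uniform, h = -28) is passed completely: s = 45.0000 + (-28) = 17.0000
segment 5 (282.7° to 328.4°, uniform, h = 12) is passed completely: s = 17.0000 + (12) = 29.0000
θ = 341.7° falls in segment 6 (328.4° to 360°, cycloidal, h = -29): β = 341.7 − 328.4 = 13.3°, B = 31.6°; Δs = -29·(0.4209 − sin(2π·0.4209)/(2π)) = -10.0047; s = 29.0000 − 10.0047 = 18.9953
velocity in seg [328.4°–360°] (cycloidal), θ in radians: β = 13.3° = 0.2321 rad, B = 31.6° = 0.5515 rad; ds/dθ = (h/B)(1 − cos(2πβ/B)) = ((-29)/0.5515)(1 − cos(2π·0.4209)) = -98.799465 mm/rad

s = 18.9953, ds/dθ = -98.7995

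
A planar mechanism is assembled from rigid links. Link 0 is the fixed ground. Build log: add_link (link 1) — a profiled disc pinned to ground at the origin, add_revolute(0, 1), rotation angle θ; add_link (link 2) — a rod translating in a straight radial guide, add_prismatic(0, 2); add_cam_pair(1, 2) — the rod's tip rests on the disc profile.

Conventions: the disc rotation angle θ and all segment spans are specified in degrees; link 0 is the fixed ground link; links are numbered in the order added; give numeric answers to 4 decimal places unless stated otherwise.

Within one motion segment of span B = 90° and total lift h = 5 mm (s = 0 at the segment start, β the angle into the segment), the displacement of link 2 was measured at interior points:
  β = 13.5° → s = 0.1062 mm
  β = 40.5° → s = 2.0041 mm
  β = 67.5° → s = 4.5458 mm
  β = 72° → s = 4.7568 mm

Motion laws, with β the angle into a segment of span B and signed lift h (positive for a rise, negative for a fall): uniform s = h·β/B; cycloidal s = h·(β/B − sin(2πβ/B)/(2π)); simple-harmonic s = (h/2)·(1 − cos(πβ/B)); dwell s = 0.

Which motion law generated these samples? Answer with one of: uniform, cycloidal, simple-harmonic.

candidates at β/B = r: uniform s = h·r (linear in β); cycloidal s = h·(r − sin(2πr)/(2π)); simple-harmonic s = (h/2)(1 − cos(πr))
β=13.5°: printed 0.1062 | uniform 0.7500, cycloidal 0.1062, simple-harmonic 0.2725
β=40.5°: printed 2.0041 | uniform 2.2500, cycloidal 2.0041, simple-harmonic 2.1089
β=67.5°: printed 4.5458 | uniform 3.7500, cycloidal 4.5458, simple-harmonic 4.2678
β=72°: printed 4.7568 | uniform 4.0000, cycloidal 4.7568, simple-harmonic 4.5225
only one law matches every sample → cycloidal

cycloidal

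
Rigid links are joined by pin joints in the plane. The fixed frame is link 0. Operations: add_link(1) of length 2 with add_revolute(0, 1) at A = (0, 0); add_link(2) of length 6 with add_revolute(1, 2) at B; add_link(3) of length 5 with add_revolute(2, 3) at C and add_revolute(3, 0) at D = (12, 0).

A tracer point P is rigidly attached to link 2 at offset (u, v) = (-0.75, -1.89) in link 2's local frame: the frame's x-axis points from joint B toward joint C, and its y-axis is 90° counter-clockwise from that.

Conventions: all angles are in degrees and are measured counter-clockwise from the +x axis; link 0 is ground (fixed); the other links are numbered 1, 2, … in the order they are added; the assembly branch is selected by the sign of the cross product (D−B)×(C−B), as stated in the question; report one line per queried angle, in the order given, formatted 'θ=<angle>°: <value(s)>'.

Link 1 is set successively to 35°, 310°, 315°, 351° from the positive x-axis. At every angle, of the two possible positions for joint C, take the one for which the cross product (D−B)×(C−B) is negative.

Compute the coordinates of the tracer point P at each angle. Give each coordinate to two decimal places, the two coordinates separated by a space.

A=(0,0), D=(12.00,0)
θ=35°: B = A + 2.00·(cos35°, sin35°) = (1.6383, 1.1472)
θ=35°: |BD| = 10.4250
θ=35°: circle(B,6.00) ∩ circle(D,5.00): a=5.7401, h=1.7469
θ=35°:   candidates: C₊=(7.5357,2.2518) cross=18.211; C₋=(7.1513,-1.2207) cross=-18.211
θ=35°:   branch - wants cross < 0 → take C=(7.1513,-1.2207) (cross=-18.211)
θ=35°: ex = (C−B)/|BC| = (0.9188,-0.3946); ey = (0.3946,0.9188)
θ=35°: P = B + -0.75·ex + -1.89·ey = (0.2033,-0.2935)
θ=310°: B = A + 2.00·(cos310°, sin310°) = (1.2856, -1.5321)
θ=310°: |BD| = 10.8234
θ=310°: circle(B,6.00) ∩ circle(D,5.00): a=5.9199, h=0.9774
θ=310°:   candidates: C₊=(7.0075,0.2734) cross=10.578; C₋=(7.2842,-1.6616) cross=-10.578
θ=310°:   branch - wants cross < 0 → take C=(7.2842,-1.6616) (cross=-10.578)
θ=310°: ex = (C−B)/|BC| = (0.9998,-0.0216); ey = (0.0216,0.9998)
θ=310°: P = B + -0.75·ex + -1.89·ey = (0.4949,-3.4055)
θ=315°: B = A + 2.00·(cos315°, sin315°) = (1.4142, -1.4142)
θ=315°: |BD| = 10.6798
θ=315°: circle(B,6.00) ∩ circle(D,5.00): a=5.8549, h=1.3115
θ=315°:   candidates: C₊=(7.0439,0.6611) cross=14.007; C₋=(7.3912,-1.9389) cross=-14.007
θ=315°:   branch - wants cross < 0 → take C=(7.3912,-1.9389) (cross=-14.007)
θ=315°: ex = (C−B)/|BC| = (0.9962,-0.0874); ey = (0.0874,0.9962)
θ=315°: P = B + -0.75·ex + -1.89·ey = (0.5018,-3.2314)
θ=351°: B = A + 2.00·(cos351°, sin351°) = (1.9754, -0.3129)
θ=351°: |BD| = 10.0295
θ=351°: circle(B,6.00) ∩ circle(D,5.00): a=5.5631, h=2.2476
θ=351°:   candidates: C₊=(7.4657,2.1071) cross=22.542; C₋=(7.6059,-2.3858) cross=-22.542
θ=351°:   branch - wants cross < 0 → take C=(7.6059,-2.3858) (cross=-22.542)
θ=351°: ex = (C−B)/|BC| = (0.9384,-0.3455); ey = (0.3455,0.9384)
θ=351°: P = B + -0.75·ex + -1.89·ey = (0.6186,-1.8274)

θ=35°: 0.20 -0.29
θ=310°: 0.49 -3.41
θ=315°: 0.50 -3.23
θ=351°: 0.62 -1.83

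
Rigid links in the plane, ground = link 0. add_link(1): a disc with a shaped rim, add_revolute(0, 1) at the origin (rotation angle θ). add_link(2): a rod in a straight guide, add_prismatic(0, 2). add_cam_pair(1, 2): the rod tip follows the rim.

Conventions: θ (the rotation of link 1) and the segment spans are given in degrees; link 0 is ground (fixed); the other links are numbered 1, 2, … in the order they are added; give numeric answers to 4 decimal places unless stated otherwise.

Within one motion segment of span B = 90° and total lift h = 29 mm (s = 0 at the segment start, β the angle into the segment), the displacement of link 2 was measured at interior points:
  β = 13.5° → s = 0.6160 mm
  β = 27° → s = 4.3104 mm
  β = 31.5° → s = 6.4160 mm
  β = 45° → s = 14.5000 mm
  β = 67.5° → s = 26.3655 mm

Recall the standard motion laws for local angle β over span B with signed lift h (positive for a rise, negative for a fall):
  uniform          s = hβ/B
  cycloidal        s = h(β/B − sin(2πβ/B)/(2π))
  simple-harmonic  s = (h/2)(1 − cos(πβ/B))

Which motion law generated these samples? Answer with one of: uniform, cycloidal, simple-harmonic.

candidates at β/B = r: uniform s = h·r (linear in β); cycloidal s = h·(r − sin(2πr)/(2π)); simple-harmonic s = (h/2)(1 − cos(πr))
β=13.5°: printed 0.6160 | uniform 4.3500, cycloidal 0.6160, simple-harmonic 1.5804
β=27°: printed 4.3104 | uniform 8.7000, cycloidal 4.3104, simple-harmonic 5.9771
β=31.5°: printed 6.4160 | uniform 10.1500, cycloidal 6.4160, simple-harmonic 7.9171
β=45°: printed 14.5000 | uniform 14.5000, cycloidal 14.5000, simple-harmonic 14.5000
β=67.5°: printed 26.3655 | uniform 21.7500, cycloidal 26.3655, simple-harmonic 24.7530
only one law matches every sample → cycloidal

cycloidal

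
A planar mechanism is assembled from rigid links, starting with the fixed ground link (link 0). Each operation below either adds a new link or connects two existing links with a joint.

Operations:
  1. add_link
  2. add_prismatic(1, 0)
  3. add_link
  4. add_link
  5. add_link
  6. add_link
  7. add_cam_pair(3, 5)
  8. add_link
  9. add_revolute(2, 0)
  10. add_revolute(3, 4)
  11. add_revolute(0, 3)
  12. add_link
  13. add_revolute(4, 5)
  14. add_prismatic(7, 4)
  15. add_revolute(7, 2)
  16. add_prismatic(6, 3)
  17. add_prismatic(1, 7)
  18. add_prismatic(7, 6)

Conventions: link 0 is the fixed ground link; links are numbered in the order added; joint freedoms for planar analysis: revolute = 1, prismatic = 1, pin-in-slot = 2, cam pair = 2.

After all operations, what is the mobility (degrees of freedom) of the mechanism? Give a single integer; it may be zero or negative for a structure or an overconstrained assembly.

(L,J1,J2)=(1,0,0); link0 fixed
link1: (2,0,0)
P 1-0 [J1]: (2,1,0)
link2: (3,1,0)
link3: (4,1,0)
link4: (5,1,0)
link5: (6,1,0)
C 3-5 [J2]: (6,1,1)
link6: (7,1,1)
R 2-0 [J1]: (7,2,1)
R 3-4 [J1]: (7,3,1)
R 0-3 [J1]: (7,4,1)
link7: (8,4,1)
R 4-5 [J1]: (8,5,1)
P 7-4 [J1]: (8,6,1)
R 7-2 [J1]: (8,7,1)
P 6-3 [J1]: (8,8,1)
P 1-7 [J1]: (8,9,1)
P 7-6 [J1]: (8,10,1)
Grübler: 3·7 − 2·10 − 1 = 0

M = 0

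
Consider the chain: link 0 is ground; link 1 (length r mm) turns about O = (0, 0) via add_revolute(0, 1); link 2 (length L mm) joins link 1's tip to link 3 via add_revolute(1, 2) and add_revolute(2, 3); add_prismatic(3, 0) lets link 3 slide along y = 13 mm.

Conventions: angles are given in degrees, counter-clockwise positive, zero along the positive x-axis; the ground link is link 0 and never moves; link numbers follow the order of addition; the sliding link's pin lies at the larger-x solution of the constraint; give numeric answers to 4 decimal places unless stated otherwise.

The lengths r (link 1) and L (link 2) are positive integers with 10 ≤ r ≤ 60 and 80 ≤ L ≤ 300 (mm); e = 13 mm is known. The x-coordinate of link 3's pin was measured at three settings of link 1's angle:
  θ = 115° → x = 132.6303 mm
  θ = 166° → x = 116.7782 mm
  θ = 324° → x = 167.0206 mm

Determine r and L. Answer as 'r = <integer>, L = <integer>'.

constraint per measurement: (x − r cos θ)² + (r sin θ − e)² = L²
subtracting the θ₁ and θ₂ equations cancels the r² and L² terms:
r = (x₁² − x₂²) / (2[(x₁cos θ₁ + e sin θ₁) − (x₂cos θ₂ + e sin θ₂)]) = 29.9999 → r = 30
L² = (x₁ − r cos θ₁)² + (r sin θ₁ − e)² = 21315.9956 → L = 146.0000 → L = 146
check at θ₃=324°: x = 167.0206 (printed 167.0206) ✓

r = 30, L = 146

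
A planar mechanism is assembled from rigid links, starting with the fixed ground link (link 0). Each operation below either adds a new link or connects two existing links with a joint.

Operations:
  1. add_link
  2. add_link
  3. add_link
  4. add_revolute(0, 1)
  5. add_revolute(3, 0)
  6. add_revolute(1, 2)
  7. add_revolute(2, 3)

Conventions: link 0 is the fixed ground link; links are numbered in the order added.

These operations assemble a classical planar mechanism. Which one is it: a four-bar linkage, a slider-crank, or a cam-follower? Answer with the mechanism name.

links: 4 (incl. ground); joints: 4 revolute, 0 prismatic, 0 higher (cam) pair, forming one closed loop
4 links in a single 4R loop → four-bar linkage

four-bar linkage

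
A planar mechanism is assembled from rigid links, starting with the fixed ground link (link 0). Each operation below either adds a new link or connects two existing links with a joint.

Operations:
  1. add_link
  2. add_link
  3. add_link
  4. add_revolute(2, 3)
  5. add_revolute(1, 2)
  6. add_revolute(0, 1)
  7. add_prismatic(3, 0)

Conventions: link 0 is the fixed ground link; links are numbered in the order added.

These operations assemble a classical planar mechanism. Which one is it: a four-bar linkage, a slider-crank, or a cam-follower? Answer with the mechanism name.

links: 4 (incl. ground); joints: 3 revolute, 1 prismatic, 0 higher (cam) pair, forming one closed loop
4 links, 3 revolutes + 1 prismatic in one loop → slider-crank

slider-crank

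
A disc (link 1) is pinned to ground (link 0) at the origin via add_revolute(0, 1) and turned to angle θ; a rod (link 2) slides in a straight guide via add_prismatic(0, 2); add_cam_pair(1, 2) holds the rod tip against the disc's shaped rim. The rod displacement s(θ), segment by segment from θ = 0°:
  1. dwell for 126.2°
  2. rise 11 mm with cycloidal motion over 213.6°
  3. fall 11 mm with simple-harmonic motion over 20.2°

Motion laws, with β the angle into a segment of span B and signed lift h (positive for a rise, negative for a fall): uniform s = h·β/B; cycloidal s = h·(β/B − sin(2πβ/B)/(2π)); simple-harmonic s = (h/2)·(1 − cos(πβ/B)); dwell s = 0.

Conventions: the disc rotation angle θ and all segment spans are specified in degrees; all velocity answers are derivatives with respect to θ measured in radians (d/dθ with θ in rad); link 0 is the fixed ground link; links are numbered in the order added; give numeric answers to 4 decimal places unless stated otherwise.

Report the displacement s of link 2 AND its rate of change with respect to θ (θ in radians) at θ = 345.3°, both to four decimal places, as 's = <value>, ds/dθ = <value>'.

segment 1 (0° to 126.2°, dwell): s unchanged at 0.0000
segment 2 (126.2° to 339.8°, cycloidal, h = 11) is passed completely: s = 0.0000 + (11) = 11.0000
θ = 345.3° falls in segment 3 (339.8° to 360°, simple-harmonic, h = -11): β = 345.3 − 339.8 = 5.5°, B = 20.2°; Δs = -11/2·(1 − cos(π·0.2723)) = -1.8924; s = 11.0000 − 1.8924 = 9.1076
velocity in seg [339.8°–360°] (simple-harmonic), θ in radians: β = 5.5° = 0.0960 rad, B = 20.2° = 0.3526 rad; ds/dθ = (πh/(2B)) sin(πβ/B) = (π·(-11)/(2·0.3526)) sin(π·0.2723) = -36.993798 mm/rad

s = 9.1076, ds/dθ = -36.9938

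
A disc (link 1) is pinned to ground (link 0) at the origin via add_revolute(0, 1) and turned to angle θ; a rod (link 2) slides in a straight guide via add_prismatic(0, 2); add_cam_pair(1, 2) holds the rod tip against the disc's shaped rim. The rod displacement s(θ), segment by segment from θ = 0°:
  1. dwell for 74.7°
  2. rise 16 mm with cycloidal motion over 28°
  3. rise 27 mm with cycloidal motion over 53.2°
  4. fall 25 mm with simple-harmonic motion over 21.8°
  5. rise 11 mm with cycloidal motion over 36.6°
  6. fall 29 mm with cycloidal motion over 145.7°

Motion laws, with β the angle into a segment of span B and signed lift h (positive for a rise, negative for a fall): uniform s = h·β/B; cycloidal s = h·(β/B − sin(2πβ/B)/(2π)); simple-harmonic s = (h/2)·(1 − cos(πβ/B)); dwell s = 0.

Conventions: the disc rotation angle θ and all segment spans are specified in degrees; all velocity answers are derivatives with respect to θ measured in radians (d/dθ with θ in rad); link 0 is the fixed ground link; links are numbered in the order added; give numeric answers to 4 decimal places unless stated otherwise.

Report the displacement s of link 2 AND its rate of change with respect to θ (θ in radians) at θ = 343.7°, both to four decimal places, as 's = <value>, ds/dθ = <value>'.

segment 1 (0° to 74.7°, dwell): s unchanged at 0.0000
segment 2 (74.7° to 102.7°, cycloidal, h = 16) is passed completely: s = 0.0000 + (16) = 16.0000
segment 3 (102.7° to 155.9°, cycloidal, h = 27) is passed completely: s = 16.0000 + (27) = 43.0000
segment 4 (155.9° to 177.7°, simple-harmonic, h = -25) is passed completely: s = 43.0000 + (-25) = 18.0000
segment 5 (177.7° to 214.3°, cycloidal, h = 11) is passed completely: s = 18.0000 + (11) = 29.0000
θ = 343.7° falls in segment 6 (214.3° to 360°, cycloidal, h = -29): β = 343.7 − 214.3 = 129.4°, B = 145.7°; Δs = -29·(0.8881 − sin(2π·0.8881)/(2π)) = -28.7394; s = 29.0000 − 28.7394 = 0.2606
velocity in seg [214.3°–360°] (cycloidal), θ in radians: β = 129.4° = 2.2585 rad, B = 145.7° = 2.5429 rad; ds/dθ = (h/B)(1 − cos(2πβ/B)) = ((-29)/2.5429)(1 − cos(2π·0.8881)) = -2.703277 mm/rad

s = 0.2606, ds/dθ = -2.7033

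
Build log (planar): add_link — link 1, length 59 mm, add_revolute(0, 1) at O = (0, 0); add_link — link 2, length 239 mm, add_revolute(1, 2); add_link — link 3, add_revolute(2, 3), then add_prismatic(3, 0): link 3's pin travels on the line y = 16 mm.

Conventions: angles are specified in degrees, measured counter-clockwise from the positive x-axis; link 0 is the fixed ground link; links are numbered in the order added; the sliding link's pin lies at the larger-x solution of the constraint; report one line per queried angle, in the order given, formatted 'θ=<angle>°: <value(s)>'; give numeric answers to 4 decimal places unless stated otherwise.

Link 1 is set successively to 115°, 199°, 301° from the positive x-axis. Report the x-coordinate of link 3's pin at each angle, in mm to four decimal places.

geometry: r = 59 mm, L = 239 mm, e = 16 mm
θ=115°: crank pin P = (r cos θ, r sin θ) = (-24.934477, 53.472159)
θ=115°: h = r sin θ − e = 53.472159 − 16 = 37.472159
θ=115°: x = r cos θ + √(L² − h²) = -24.934477 + 236.044143 = 211.109665
θ=199°: crank pin P = (r cos θ, r sin θ) = (-55.785596, -19.208521)
θ=199°: h = r sin θ − e = -19.208521 − 16 = -35.208521
θ=199°: x = r cos θ + √(L² − h²) = -55.785596 + 236.392386 = 180.606790
θ=301°: crank pin P = (r cos θ, r sin θ) = (30.387246, -50.572871)
θ=301°: h = r sin θ − e = -50.572871 − 16 = -66.572871
θ=301°: x = r cos θ + √(L² − h²) = 30.387246 + 229.540961 = 259.928208

θ=115°: 211.1097
θ=199°: 180.6068
θ=301°: 259.9282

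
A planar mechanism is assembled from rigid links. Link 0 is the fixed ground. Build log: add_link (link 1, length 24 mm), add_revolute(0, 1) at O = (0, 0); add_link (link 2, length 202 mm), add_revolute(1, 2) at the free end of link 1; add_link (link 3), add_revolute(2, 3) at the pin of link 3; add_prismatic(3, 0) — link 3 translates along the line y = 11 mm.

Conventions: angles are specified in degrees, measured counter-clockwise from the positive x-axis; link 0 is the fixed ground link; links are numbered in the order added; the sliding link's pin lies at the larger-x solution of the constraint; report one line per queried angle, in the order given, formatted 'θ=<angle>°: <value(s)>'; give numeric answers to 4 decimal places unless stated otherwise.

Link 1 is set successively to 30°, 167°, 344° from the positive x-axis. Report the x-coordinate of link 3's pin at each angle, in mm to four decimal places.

geometry: r = 24 mm, L = 202 mm, e = 11 mm
θ=30°: crank pin P = (r cos θ, r sin θ) = (20.784610, 12.000000)
θ=30°: h = r sin θ − e = 12.000000 − 11 = 1.000000
θ=30°: x = r cos θ + √(L² − h²) = 20.784610 + 201.997525 = 222.782134
θ=167°: crank pin P = (r cos θ, r sin θ) = (-23.384882, 5.398825)
θ=167°: h = r sin θ − e = 5.398825 − 11 = -5.601175
θ=167°: x = r cos θ + √(L² − h²) = -23.384882 + 201.922329 = 178.537447
θ=344°: crank pin P = (r cos θ, r sin θ) = (23.070281, -6.615297)
θ=344°: h = r sin θ − e = -6.615297 − 11 = -17.615297
θ=344°: x = r cos θ + √(L² − h²) = 23.070281 + 201.230468 = 224.300749

θ=30°: 222.7821
θ=167°: 178.5374
θ=344°: 224.3007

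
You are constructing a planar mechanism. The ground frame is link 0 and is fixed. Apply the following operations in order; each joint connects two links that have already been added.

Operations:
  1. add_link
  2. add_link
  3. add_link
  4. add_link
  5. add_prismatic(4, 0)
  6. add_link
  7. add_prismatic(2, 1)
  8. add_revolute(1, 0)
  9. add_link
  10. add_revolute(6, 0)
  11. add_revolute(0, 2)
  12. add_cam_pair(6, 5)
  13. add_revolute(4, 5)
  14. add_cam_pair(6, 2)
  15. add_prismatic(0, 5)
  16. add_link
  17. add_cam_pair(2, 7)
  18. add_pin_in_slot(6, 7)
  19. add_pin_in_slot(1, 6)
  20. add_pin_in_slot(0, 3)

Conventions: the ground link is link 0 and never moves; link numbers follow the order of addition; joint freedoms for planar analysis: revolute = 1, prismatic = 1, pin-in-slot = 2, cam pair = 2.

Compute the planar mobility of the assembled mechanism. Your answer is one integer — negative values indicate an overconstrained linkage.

(L,J1,J2)=(1,0,0); link0 fixed
link1: (2,0,0)
link2: (3,0,0)
link3: (4,0,0)
link4: (5,0,0)
P 4-0 [J1]: (5,1,0)
link5: (6,1,0)
P 2-1 [J1]: (6,2,0)
R 1-0 [J1]: (6,3,0)
link6: (7,3,0)
R 6-0 [J1]: (7,4,0)
R 0-2 [J1]: (7,5,0)
C 6-5 [J2]: (7,5,1)
R 4-5 [J1]: (7,6,1)
C 6-2 [J2]: (7,6,2)
P 0-5 [J1]: (7,7,2)
link7: (8,7,2)
C 2-7 [J2]: (8,7,3)
PS 6-7 [J2]: (8,7,4)
PS 1-6 [J2]: (8,7,5)
PS 0-3 [J2]: (8,7,6)
Grübler: 3·7 − 2·7 − 6 = 1

M = 1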